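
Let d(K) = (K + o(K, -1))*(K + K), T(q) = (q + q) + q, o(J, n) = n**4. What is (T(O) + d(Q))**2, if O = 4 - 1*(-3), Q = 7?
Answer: 17689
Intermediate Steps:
O = 7 (O = 4 + 3 = 7)
T(q) = 3*q (T(q) = 2*q + q = 3*q)
d(K) = 2*K*(1 + K) (d(K) = (K + (-1)**4)*(K + K) = (K + 1)*(2*K) = (1 + K)*(2*K) = 2*K*(1 + K))
(T(O) + d(Q))**2 = (3*7 + 2*7*(1 + 7))**2 = (21 + 2*7*8)**2 = (21 + 112)**2 = 133**2 = 17689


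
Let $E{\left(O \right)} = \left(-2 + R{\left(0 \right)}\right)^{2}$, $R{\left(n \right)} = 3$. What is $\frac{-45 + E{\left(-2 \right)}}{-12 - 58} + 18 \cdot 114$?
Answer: $\frac{71842}{35} \approx 2052.6$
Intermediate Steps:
$E{\left(O \right)} = 1$ ($E{\left(O \right)} = \left(-2 + 3\right)^{2} = 1^{2} = 1$)
$\frac{-45 + E{\left(-2 \right)}}{-12 - 58} + 18 \cdot 114 = \frac{-45 + 1}{-12 - 58} + 18 \cdot 114 = - \frac{44}{-12 - 58} + 2052 = - \frac{44}{-70} + 2052 = \left(-44\right) \left(- \frac{1}{70}\right) + 2052 = \frac{22}{35} + 2052 = \frac{71842}{35}$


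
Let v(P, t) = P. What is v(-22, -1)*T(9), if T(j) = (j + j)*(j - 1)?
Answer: -3168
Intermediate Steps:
T(j) = 2*j*(-1 + j) (T(j) = (2*j)*(-1 + j) = 2*j*(-1 + j))
v(-22, -1)*T(9) = -44*9*(-1 + 9) = -44*9*8 = -22*144 = -3168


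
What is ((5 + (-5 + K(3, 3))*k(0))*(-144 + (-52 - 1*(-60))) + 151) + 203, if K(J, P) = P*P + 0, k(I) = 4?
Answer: -2502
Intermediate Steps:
K(J, P) = P² (K(J, P) = P² + 0 = P²)
((5 + (-5 + K(3, 3))*k(0))*(-144 + (-52 - 1*(-60))) + 151) + 203 = ((5 + (-5 + 3²)*4)*(-144 + (-52 - 1*(-60))) + 151) + 203 = ((5 + (-5 + 9)*4)*(-144 + (-52 + 60)) + 151) + 203 = ((5 + 4*4)*(-144 + 8) + 151) + 203 = ((5 + 16)*(-136) + 151) + 203 = (21*(-136) + 151) + 203 = (-2856 + 151) + 203 = -2705 + 203 = -2502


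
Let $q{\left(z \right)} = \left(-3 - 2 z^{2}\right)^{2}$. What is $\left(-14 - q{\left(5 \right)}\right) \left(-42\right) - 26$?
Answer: $118540$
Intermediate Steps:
$\left(-14 - q{\left(5 \right)}\right) \left(-42\right) - 26 = \left(-14 - \left(3 + 2 \cdot 5^{2}\right)^{2}\right) \left(-42\right) - 26 = \left(-14 - \left(3 + 2 \cdot 25\right)^{2}\right) \left(-42\right) - 26 = \left(-14 - \left(3 + 50\right)^{2}\right) \left(-42\right) - 26 = \left(-14 - 53^{2}\right) \left(-42\right) - 26 = \left(-14 - 2809\right) \left(-42\right) - 26 = \left(-2823\right) \left(-42\right) - 26 = 118566 - 26 = 118540$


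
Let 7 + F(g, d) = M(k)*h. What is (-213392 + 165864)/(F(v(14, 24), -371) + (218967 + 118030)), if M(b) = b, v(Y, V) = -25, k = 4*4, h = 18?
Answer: -23764/168639 ≈ -0.14092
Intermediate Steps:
k = 16
F(g, d) = 281 (F(g, d) = -7 + 16*18 = -7 + 288 = 281)
(-213392 + 165864)/(F(v(14, 24), -371) + (218967 + 118030)) = (-213392 + 165864)/(281 + (218967 + 118030)) = -47528/(281 + 336997) = -47528/337278 = -47528*1/337278 = -23764/168639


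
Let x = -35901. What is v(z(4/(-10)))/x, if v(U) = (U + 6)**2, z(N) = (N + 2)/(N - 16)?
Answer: -58564/60349581 ≈ -0.00097041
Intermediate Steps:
z(N) = (2 + N)/(-16 + N)
v(U) = (6 + U)**2
v(z(4/(-10)))/x = (6 + (2 + 4/(-10))/(-16 + 4/(-10)))**2/(-35901) = (6 + (2 + 4*(-1/10))/(-16 + 4*(-1/10)))**2*(-1/35901) = (6 + (2 - 2/5)/(-16 - 2/5))**2*(-1/35901) = (6 + (8/5)/(-82/5))**2*(-1/35901) = (6 - 5/82*8/5)**2*(-1/35901) = (6 - 4/41)**2*(-1/35901) = (242/41)**2*(-1/35901) = (58564/1681)*(-1/35901) = -58564/60349581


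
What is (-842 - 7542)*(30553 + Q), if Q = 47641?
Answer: -655578496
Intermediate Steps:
(-842 - 7542)*(30553 + Q) = (-842 - 7542)*(30553 + 47641) = -8384*78194 = -655578496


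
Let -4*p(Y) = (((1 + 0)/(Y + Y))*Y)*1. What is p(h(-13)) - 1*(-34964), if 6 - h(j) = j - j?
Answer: 279711/8 ≈ 34964.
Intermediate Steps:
h(j) = 6 (h(j) = 6 - (j - j) = 6 - 1*0 = 6 + 0 = 6)
p(Y) = -1/8 (p(Y) = -((1 + 0)/(Y + Y))*Y/4 = -(1/(2*Y))*Y/4 = -1/8)
p(h(-13)) - 1*(-34964) = -1/8 - 1*(-34964) = -1/8 + 34964 = 279711/8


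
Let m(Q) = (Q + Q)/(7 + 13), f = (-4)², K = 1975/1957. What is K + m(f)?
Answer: 25531/9785 ≈ 2.6092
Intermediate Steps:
K = 1975/1957 (K = 1975*(1/1957) = 1975/1957 ≈ 1.0092)
f = 16
m(Q) = Q/10 (m(Q) = (2*Q)/20 = (2*Q)*(1/20) = Q/10)
K + m(f) = 1975/1957 + (⅒)*16 = 1975/1957 + 8/5 = 25531/9785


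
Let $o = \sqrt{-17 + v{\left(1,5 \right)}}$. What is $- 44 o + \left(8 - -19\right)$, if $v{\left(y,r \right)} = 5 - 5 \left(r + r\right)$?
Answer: $27 - 44 i \sqrt{62} \approx 27.0 - 346.46 i$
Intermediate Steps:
$v{\left(y,r \right)} = 5 - 10 r$ ($v{\left(y,r \right)} = 5 - 5 \cdot 2 r = 5 - 10 r$)
$o = i \sqrt{62}$ ($o = \sqrt{-17 + \left(5 - 50\right)} = \sqrt{-17 - 45} = \sqrt{-62} = i \sqrt{62} \approx 7.874 i$)
$- 44 o + \left(8 - -19\right) = - 44 i \sqrt{62} + \left(8 - -19\right) = - 44 i \sqrt{62} + \left(8 + 19\right) = - 44 i \sqrt{62} + 27 = 27 - 44 i \sqrt{62}$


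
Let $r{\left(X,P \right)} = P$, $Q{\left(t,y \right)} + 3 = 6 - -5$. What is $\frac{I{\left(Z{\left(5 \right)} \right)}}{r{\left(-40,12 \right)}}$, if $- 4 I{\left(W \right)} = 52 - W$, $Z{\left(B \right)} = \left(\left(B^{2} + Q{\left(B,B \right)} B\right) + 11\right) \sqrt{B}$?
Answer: $- \frac{13}{12} + \frac{19 \sqrt{5}}{12} \approx 2.4571$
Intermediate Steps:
$Q{\left(t,y \right)} = 8$ ($Q{\left(t,y \right)} = -3 + \left(6 - -5\right) = -3 + \left(6 + 5\right) = -3 + 11 = 8$)
$Z{\left(B \right)} = \sqrt{B} \left(11 + B^{2} + 8 B\right)$ ($Z{\left(B \right)} = \left(\left(B^{2} + 8 B\right) + 11\right) \sqrt{B} = \left(11 + B^{2} + 8 B\right) \sqrt{B} = \sqrt{B} \left(11 + B^{2} + 8 B\right)$)
$I{\left(W \right)} = -13 + \frac{W}{4}$ ($I{\left(W \right)} = - \frac{52 - W}{4} = -13 + \frac{W}{4}$)
$\frac{I{\left(Z{\left(5 \right)} \right)}}{r{\left(-40,12 \right)}} = \frac{-13 + \frac{\sqrt{5} \left(11 + 5^{2} + 8 \cdot 5\right)}{4}}{12} = \left(-13 + \frac{\sqrt{5} \left(11 + 25 + 40\right)}{4}\right) \frac{1}{12} = \left(-13 + \frac{\sqrt{5} \cdot 76}{4}\right) \frac{1}{12} = \left(-13 + \frac{76 \sqrt{5}}{4}\right) \frac{1}{12} = \left(-13 + 19 \sqrt{5}\right) \frac{1}{12} = - \frac{13}{12} + \frac{19 \sqrt{5}}{12}$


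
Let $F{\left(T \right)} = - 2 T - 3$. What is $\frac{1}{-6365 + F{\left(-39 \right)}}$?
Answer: $- \frac{1}{6290} \approx -0.00015898$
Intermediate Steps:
$F{\left(T \right)} = -3 - 2 T$
$\frac{1}{-6365 + F{\left(-39 \right)}} = \frac{1}{-6365 - -75} = \frac{1}{-6365 + \left(-3 + 78\right)} = \frac{1}{-6365 + 75} = \frac{1}{-6290} = - \frac{1}{6290}$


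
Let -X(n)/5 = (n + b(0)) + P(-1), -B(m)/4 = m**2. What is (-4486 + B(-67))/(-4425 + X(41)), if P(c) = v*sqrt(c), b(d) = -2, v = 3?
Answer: 6912136/1422975 - 22442*I/1422975 ≈ 4.8575 - 0.015771*I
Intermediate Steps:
P(c) = 3*sqrt(c)
B(m) = -4*m**2
X(n) = 10 - 15*I - 5*n (X(n) = -5*((n - 2) + 3*sqrt(-1)) = -5*((-2 + n) + 3*I) = -5*(-2 + n + 3*I) = 10 - 15*I - 5*n)
(-4486 + B(-67))/(-4425 + X(41)) = (-4486 - 4*(-67)**2)/(-4425 + (10 - 15*I - 5*41)) = (-4486 - 4*4489)/(-4425 + (10 - 15*I - 205)) = (-4486 - 17956)/(-4425 + (-195 - 15*I)) = -22442*(-4620 + 15*I)/21344625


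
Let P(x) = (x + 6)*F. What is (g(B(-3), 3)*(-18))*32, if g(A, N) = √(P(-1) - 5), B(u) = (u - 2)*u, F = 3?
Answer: -576*√10 ≈ -1821.5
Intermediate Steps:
B(u) = u*(-2 + u) (B(u) = (-2 + u)*u = u*(-2 + u))
P(x) = 18 + 3*x (P(x) = (x + 6)*3 = (6 + x)*3 = 18 + 3*x)
g(A, N) = √10 (g(A, N) = √((18 + 3*(-1)) - 5) = √((18 - 3) - 5) = √(15 - 5) = √10)
(g(B(-3), 3)*(-18))*32 = (√10*(-18))*32 = -18*√10*32 = -576*√10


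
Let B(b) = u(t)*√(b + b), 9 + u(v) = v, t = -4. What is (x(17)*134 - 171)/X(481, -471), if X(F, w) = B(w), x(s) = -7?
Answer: -1109*I*√942/12246 ≈ -2.7795*I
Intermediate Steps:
u(v) = -9 + v
B(b) = -13*√2*√b (B(b) = (-9 - 4)*√(b + b) = -13*√2*√b)
X(F, w) = -13*√2*√w
(x(17)*134 - 171)/X(481, -471) = (-7*134 - 171)/((-13*√2*√(-471))) = (-938 - 171)/((-13*√2*I*√471)) = -1109*I*√942/12246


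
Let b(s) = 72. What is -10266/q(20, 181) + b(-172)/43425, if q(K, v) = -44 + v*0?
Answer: 24766901/106150 ≈ 233.32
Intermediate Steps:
q(K, v) = -44 (q(K, v) = -44 + 0 = -44)
-10266/q(20, 181) + b(-172)/43425 = -10266/(-44) + 72/43425 = -10266*(-1/44) + 72*(1/43425) = 5133/22 + 8/4825 = 24766901/106150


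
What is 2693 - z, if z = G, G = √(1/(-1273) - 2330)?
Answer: 2693 - I*√3775833843/1273 ≈ 2693.0 - 48.27*I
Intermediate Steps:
G = I*√3775833843/1273 (G = √(-1/1273 - 2330) = √(-2966091/1273) = I*√3775833843/1273 ≈ 48.27*I)
z = I*√3775833843/1273 ≈ 48.27*I
2693 - z = 2693 - I*√3775833843/1273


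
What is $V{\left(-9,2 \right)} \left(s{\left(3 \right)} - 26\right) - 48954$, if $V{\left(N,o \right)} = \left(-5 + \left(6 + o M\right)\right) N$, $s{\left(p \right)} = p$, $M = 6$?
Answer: $-46263$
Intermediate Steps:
$V{\left(N,o \right)} = N \left(1 + 6 o\right)$ ($V{\left(N,o \right)} = \left(-5 + \left(6 + o 6\right)\right) N = \left(-5 + \left(6 + 6 o\right)\right) N = \left(1 + 6 o\right) N = N \left(1 + 6 o\right)$)
$V{\left(-9,2 \right)} \left(s{\left(3 \right)} - 26\right) - 48954 = - 9 \left(1 + 6 \cdot 2\right) \left(3 - 26\right) - 48954 = - 9 \left(1 + 12\right) \left(-23\right) - 48954 = \left(-9\right) 13 \left(-23\right) - 48954 = \left(-117\right) \left(-23\right) - 48954 = 2691 - 48954 = -46263$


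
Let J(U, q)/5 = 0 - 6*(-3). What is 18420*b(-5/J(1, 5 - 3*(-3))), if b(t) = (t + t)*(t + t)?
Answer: 6140/27 ≈ 227.41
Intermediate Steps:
J(U, q) = 90 (J(U, q) = 5*(0 - 6*(-3)) = 5*(0 - 1*(-18)) = 5*(0 + 18) = 5*18 = 90)
b(t) = 4*t² (b(t) = (2*t)*(2*t) = 4*t²)
18420*b(-5/J(1, 5 - 3*(-3))) = 18420*(4*(-5/90)²) = 18420*(4*(-5*1/90)²) = 18420*(4*(-1/18)²) = 18420*(4*(1/324)) = 18420*(1/81) = 6140/27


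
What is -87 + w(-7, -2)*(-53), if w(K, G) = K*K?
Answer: -2684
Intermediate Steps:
w(K, G) = K**2
-87 + w(-7, -2)*(-53) = -87 + (-7)**2*(-53) = -87 + 49*(-53) = -87 - 2597 = -2684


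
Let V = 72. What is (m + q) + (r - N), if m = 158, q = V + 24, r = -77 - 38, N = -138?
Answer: 277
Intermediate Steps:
r = -115
q = 96 (q = 72 + 24 = 96)
(m + q) + (r - N) = (158 + 96) + (-115 - 1*(-138)) = 254 + (-115 + 138) = 254 + 23 = 277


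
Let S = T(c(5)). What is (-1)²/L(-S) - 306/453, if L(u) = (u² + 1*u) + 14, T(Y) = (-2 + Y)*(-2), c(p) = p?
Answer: -5561/8456 ≈ -0.65764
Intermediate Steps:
T(Y) = 4 - 2*Y
S = -6 (S = 4 - 2*5 = 4 - 10 = -6)
L(u) = 14 + u + u² (L(u) = (u² + u) + 14 = (u + u²) + 14 = 14 + u + u²)
(-1)²/L(-S) - 306/453 = (-1)²/(14 - 1*(-6) + (-1*(-6))²) - 306/453 = 1/(14 + 6 + 6²) - 306*1/453 = 1/(14 + 6 + 36) - 102/151 = 1/56 - 102/151 = -5561/8456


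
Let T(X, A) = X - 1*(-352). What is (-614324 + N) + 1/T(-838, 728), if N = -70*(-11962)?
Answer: 108385775/486 ≈ 2.2302e+5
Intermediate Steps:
T(X, A) = 352 + X (T(X, A) = X + 352 = 352 + X)
N = 837340
(-614324 + N) + 1/T(-838, 728) = (-614324 + 837340) + 1/(352 - 838) = 223016 + 1/(-486) = 223016 - 1/486 = 108385775/486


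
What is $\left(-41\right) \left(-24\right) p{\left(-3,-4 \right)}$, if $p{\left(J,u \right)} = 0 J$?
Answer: $0$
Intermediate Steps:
$p{\left(J,u \right)} = 0$
$\left(-41\right) \left(-24\right) p{\left(-3,-4 \right)} = \left(-41\right) \left(-24\right) 0 = 984 \cdot 0 = 0$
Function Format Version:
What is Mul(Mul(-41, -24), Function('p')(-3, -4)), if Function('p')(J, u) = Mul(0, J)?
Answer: 0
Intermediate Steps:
Function('p')(J, u) = 0
Mul(Mul(-41, -24), Function('p')(-3, -4)) = Mul(Mul(-41, -24), 0) = Mul(984, 0) = 0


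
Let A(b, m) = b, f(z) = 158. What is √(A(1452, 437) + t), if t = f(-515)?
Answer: √1610 ≈ 40.125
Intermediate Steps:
t = 158
√(A(1452, 437) + t) = √(1452 + 158) = √1610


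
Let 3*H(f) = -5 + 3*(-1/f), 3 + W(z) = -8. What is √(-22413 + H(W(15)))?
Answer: I*√24409473/33 ≈ 149.72*I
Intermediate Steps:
W(z) = -11 (W(z) = -3 - 8 = -11)
H(f) = -5/3 - 1/f (H(f) = (-5 + 3*(-1/f))/3 = (-5 - 3/f)/3 = -5/3 - 1/f)
√(-22413 + H(W(15))) = √(-22413 + (-5/3 - 1/(-11))) = √(-22413 + (-5/3 - 1*(-1/11))) = √(-22413 + (-5/3 + 1/11)) = √(-22413 - 52/33) = √(-739681/33) = I*√24409473/33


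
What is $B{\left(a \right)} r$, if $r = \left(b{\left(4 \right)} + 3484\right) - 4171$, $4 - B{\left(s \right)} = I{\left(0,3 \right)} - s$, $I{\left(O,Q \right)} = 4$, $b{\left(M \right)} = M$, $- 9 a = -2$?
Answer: $- \frac{1366}{9} \approx -151.78$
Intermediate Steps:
$a = \frac{2}{9}$ ($a = \left(- \frac{1}{9}\right) \left(-2\right) = \frac{2}{9} \approx 0.22222$)
$B{\left(s \right)} = s$ ($B{\left(s \right)} = 4 - \left(4 - s\right) = 4 + \left(-4 + s\right) = s$)
$r = -683$ ($r = \left(4 + 3484\right) - 4171 = 3488 - 4171 = -683$)
$B{\left(a \right)} r = \frac{2}{9} \left(-683\right) = - \frac{1366}{9}$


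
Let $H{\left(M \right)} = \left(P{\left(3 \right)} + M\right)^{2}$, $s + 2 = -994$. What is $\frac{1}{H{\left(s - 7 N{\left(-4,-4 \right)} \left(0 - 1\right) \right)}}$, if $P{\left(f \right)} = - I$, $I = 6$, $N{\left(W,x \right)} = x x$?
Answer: $\frac{1}{792100} \approx 1.2625 \cdot 10^{-6}$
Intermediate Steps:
$N{\left(W,x \right)} = x^{2}$
$s = -996$ ($s = -2 - 994 = -996$)
$P{\left(f \right)} = -6$ ($P{\left(f \right)} = \left(-1\right) 6 = -6$)
$H{\left(M \right)} = \left(-6 + M\right)^{2}$
$\frac{1}{H{\left(s - 7 N{\left(-4,-4 \right)} \left(0 - 1\right) \right)}} = \frac{1}{\left(-6 - \left(996 + 7 \left(-4\right)^{2} \left(0 - 1\right)\right)\right)^{2}} = \frac{1}{\left(-6 - \left(996 + 7 \cdot 16 \left(-1\right)\right)\right)^{2}} = \frac{1}{\left(-6 - \left(996 + 112 \left(-1\right)\right)\right)^{2}} = \frac{1}{\left(-6 - 884\right)^{2}} = \frac{1}{\left(-890\right)^{2}} = \frac{1}{792100}$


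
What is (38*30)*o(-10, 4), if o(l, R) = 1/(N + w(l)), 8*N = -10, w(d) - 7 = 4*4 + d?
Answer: 4560/47 ≈ 97.021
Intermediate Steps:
w(d) = 23 + d (w(d) = 7 + (4*4 + d) = 7 + (16 + d) = 23 + d)
N = -5/4 (N = (1/8)*(-10) = -5/4 ≈ -1.2500)
o(l, R) = 1/(87/4 + l) (o(l, R) = 1/(-5/4 + (23 + l)) = 1/(87/4 + l))
(38*30)*o(-10, 4) = (38*30)*(4/(87 + 4*(-10))) = 1140*(4/(87 - 40)) = 1140*(4/47) = 4560/47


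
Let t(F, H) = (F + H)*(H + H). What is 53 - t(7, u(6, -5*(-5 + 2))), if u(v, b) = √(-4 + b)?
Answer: 31 - 14*√11 ≈ -15.433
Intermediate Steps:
t(F, H) = 2*H*(F + H) (t(F, H) = (F + H)*(2*H) = 2*H*(F + H))
53 - t(7, u(6, -5*(-5 + 2))) = 53 - 2*√(-4 - 5*(-5 + 2))*(7 + √(-4 - 5*(-5 + 2))) = 53 - 2*√(-4 - 5*(-3))*(7 + √(-4 - 5*(-3))) = 53 - 2*√(-4 + 15)*(7 + √(-4 + 15)) = 53 - 2*√11*(7 + √11)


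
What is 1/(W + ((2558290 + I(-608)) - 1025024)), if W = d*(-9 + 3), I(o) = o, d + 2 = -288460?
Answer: 1/3263430 ≈ 3.0643e-7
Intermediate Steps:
d = -288462 (d = -2 - 288460 = -288462)
W = 1730772 (W = -288462*(-9 + 3) = -288462*(-6) = 1730772)
1/(W + ((2558290 + I(-608)) - 1025024)) = 1/(1730772 + ((2558290 - 608) - 1025024)) = 1/(1730772 + (2557682 - 1025024)) = 1/(1730772 + 1532658) = 1/3263430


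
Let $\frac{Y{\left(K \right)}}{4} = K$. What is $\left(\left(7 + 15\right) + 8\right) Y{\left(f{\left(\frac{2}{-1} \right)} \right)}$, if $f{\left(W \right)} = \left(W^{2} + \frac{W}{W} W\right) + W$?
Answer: $0$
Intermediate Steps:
$f{\left(W \right)} = W^{2} + 2 W$ ($f{\left(W \right)} = \left(W^{2} + 1 W\right) + W = \left(W^{2} + W\right) + W = \left(W + W^{2}\right) + W = W^{2} + 2 W$)
$Y{\left(K \right)} = 4 K$
$\left(\left(7 + 15\right) + 8\right) Y{\left(f{\left(\frac{2}{-1} \right)} \right)} = \left(\left(7 + 15\right) + 8\right) 4 \frac{2}{-1} \left(2 + \frac{2}{-1}\right) = \left(22 + 8\right) 4 \cdot 2 \left(-1\right) \left(2 + 2 \left(-1\right)\right) = 30 \cdot 4 \left(- 2 \left(2 - 2\right)\right) = 30 \cdot 4 \left(\left(-2\right) 0\right) = 30 \cdot 4 \cdot 0 = 30 \cdot 0 = 0$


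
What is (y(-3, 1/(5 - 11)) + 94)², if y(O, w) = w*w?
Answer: 11458225/1296 ≈ 8841.2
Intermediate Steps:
y(O, w) = w²
(y(-3, 1/(5 - 11)) + 94)² = ((1/(5 - 11))² + 94)² = ((1/(-6))² + 94)² = ((-⅙)² + 94)² = (1/36 + 94)² = (3385/36)² = 11458225/1296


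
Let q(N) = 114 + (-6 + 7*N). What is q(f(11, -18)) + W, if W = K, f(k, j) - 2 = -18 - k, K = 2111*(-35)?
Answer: -73966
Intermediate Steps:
K = -73885
f(k, j) = -16 - k (f(k, j) = 2 + (-18 - k) = -16 - k)
W = -73885
q(N) = 108 + 7*N
q(f(11, -18)) + W = (108 + 7*(-16 - 1*11)) - 73885 = (108 + 7*(-16 - 11)) - 73885 = (108 + 7*(-27)) - 73885 = (108 - 189) - 73885 = -81 - 73885 = -73966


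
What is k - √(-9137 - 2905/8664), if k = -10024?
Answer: -10024 - I*√474995238/228 ≈ -10024.0 - 95.589*I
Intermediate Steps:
k - √(-9137 - 2905/8664) = -10024 - √(-9137 - 2905/8664) = -10024 - √(-79165873/8664) = -10024 - I*√474995238/228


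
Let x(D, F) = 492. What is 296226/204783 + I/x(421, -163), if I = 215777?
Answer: 14777734861/33584412 ≈ 440.02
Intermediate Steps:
296226/204783 + I/x(421, -163) = 296226/204783 + 215777/492 = 296226*(1/204783) + 215777*(1/492) = 98742/68261 + 215777/492 = 14777734861/33584412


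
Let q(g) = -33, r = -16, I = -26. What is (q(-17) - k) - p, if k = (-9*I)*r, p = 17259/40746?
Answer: 50397049/13582 ≈ 3710.6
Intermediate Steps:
p = 5753/13582 (p = 17259*(1/40746) = 5753/13582 ≈ 0.42358)
k = -3744 (k = -9*(-26)*(-16) = 234*(-16) = -3744)
(q(-17) - k) - p = (-33 - 1*(-3744)) - 1*5753/13582 = (-33 + 3744) - 5753/13582 = 3711 - 5753/13582 = 50397049/13582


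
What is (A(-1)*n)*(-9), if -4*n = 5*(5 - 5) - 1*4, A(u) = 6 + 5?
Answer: -99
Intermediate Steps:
A(u) = 11
n = 1 (n = -(5*(5 - 5) - 1*4)/4 = -(5*0 - 4)/4 = -(0 - 4)/4 = -1/4*(-4) = 1)
(A(-1)*n)*(-9) = (11*1)*(-9) = 11*(-9) = -99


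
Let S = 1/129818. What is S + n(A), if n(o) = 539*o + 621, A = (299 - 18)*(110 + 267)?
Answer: 7412693999153/129818 ≈ 5.7101e+7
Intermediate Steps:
S = 1/129818 ≈ 7.7031e-6
A = 105937 (A = 281*377 = 105937)
n(o) = 621 + 539*o
S + n(A) = 1/129818 + (621 + 539*105937) = 1/129818 + (621 + 57100043) = 1/129818 + 57100664 = 7412693999153/129818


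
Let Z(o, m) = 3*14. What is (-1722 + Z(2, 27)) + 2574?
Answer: 894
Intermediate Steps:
Z(o, m) = 42
(-1722 + Z(2, 27)) + 2574 = (-1722 + 42) + 2574 = -1680 + 2574 = 894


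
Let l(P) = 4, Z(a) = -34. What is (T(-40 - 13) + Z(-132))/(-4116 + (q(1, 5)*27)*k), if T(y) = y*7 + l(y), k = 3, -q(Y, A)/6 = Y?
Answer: 401/4602 ≈ 0.087136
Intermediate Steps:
q(Y, A) = -6*Y
T(y) = 4 + 7*y (T(y) = y*7 + 4 = 7*y + 4 = 4 + 7*y)
(T(-40 - 13) + Z(-132))/(-4116 + (q(1, 5)*27)*k) = ((4 + 7*(-40 - 13)) - 34)/(-4116 + (-6*1*27)*3) = ((4 + 7*(-53)) - 34)/(-4116 - 6*27*3) = ((4 - 371) - 34)/(-4116 - 162*3) = (-367 - 34)/(-4116 - 486) = -401/(-4602) = -401*(-1/4602) = 401/4602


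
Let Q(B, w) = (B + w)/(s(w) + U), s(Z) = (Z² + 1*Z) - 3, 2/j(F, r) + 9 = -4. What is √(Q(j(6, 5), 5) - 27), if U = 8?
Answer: 3*I*√12610/65 ≈ 5.1828*I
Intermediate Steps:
j(F, r) = -2/13 (j(F, r) = 2/(-9 - 4) = 2/(-13) = 2*(-1/13) = -2/13)
s(Z) = -3 + Z + Z² (s(Z) = (Z² + Z) - 3 = (Z + Z²) - 3 = -3 + Z + Z²)
Q(B, w) = (B + w)/(5 + w + w²) (Q(B, w) = (B + w)/((-3 + w + w²) + 8) = (B + w)/(5 + w + w²))
√(Q(j(6, 5), 5) - 27) = √((-2/13 + 5)/(5 + 5 + 5²) - 27) = √((63/13)/(5 + 5 + 25) - 27) = √((63/13)/35 - 27) = √((1/35)*(63/13) - 27) = √(9/65 - 27) = √(-1746/65) = 3*I*√12610/65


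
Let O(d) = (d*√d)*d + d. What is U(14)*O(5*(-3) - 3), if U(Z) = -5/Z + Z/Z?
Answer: -81/7 + 4374*I*√2/7 ≈ -11.571 + 883.68*I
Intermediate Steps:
U(Z) = 1 - 5/Z (U(Z) = -5/Z + 1 = 1 - 5/Z)
O(d) = d + d^(5/2) (O(d) = d^(3/2)*d + d = d^(5/2) + d = d + d^(5/2))
U(14)*O(5*(-3) - 3) = ((-5 + 14)/14)*((5*(-3) - 3) + (5*(-3) - 3)^(5/2)) = ((1/14)*9)*((-15 - 3) + (-15 - 3)^(5/2)) = 9*(-18 + (-18)^(5/2))/14 = 9*(-18 + 972*I*√2)/14 = -81/7 + 4374*I*√2/7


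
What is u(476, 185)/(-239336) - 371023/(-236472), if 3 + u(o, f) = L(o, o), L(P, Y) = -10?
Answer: 5550139679/3537266412 ≈ 1.5690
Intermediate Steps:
u(o, f) = -13 (u(o, f) = -3 - 10 = -13)
u(476, 185)/(-239336) - 371023/(-236472) = -13/(-239336) - 371023/(-236472) = -13*(-1/239336) - 371023*(-1/236472) = 13/239336 + 371023/236472 = 5550139679/3537266412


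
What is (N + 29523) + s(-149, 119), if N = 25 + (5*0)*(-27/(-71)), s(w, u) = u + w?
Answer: 29518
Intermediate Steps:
N = 25 (N = 25 + 0*(-27*(-1/71)) = 25 + 0*(27/71) = 25 + 0 = 25)
(N + 29523) + s(-149, 119) = (25 + 29523) + (119 - 149) = 29548 - 30 = 29518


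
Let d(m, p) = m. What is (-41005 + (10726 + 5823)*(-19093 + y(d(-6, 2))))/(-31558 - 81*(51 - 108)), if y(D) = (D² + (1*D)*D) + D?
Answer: 314918828/26941 ≈ 11689.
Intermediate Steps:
y(D) = D + 2*D² (y(D) = (D² + D*D) + D = (D² + D²) + D = 2*D² + D = D + 2*D²)
(-41005 + (10726 + 5823)*(-19093 + y(d(-6, 2))))/(-31558 - 81*(51 - 108)) = (-41005 + (10726 + 5823)*(-19093 - 6*(1 + 2*(-6))))/(-31558 - 81*(51 - 108)) = (-41005 + 16549*(-19093 - 6*(1 - 12)))/(-31558 - 81*(-57)) = (-41005 + 16549*(-19093 - 6*(-11)))/(-31558 + 4617) = (-41005 + 16549*(-19093 + 66))/(-26941) = (-41005 + 16549*(-19027))*(-1/26941) = (-41005 - 314877823)*(-1/26941) = -314918828*(-1/26941) = 314918828/26941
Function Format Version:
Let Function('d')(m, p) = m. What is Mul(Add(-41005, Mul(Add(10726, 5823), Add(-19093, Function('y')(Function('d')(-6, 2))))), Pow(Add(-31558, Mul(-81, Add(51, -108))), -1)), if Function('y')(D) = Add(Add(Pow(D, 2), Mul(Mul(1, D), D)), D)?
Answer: Rational(314918828, 26941) ≈ 11689.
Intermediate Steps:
Function('y')(D) = Add(D, Mul(2, Pow(D, 2))) (Function('y')(D) = Add(Add(Pow(D, 2), Mul(D, D)), D) = Add(Add(Pow(D, 2), Pow(D, 2)), D) = Add(Mul(2, Pow(D, 2)), D) = Add(D, Mul(2, Pow(D, 2))))
Mul(Add(-41005, Mul(Add(10726, 5823), Add(-19093, Function('y')(Function('d')(-6, 2))))), Pow(Add(-31558, Mul(-81, Add(51, -108))), -1)) = Mul(Add(-41005, Mul(Add(10726, 5823), Add(-19093, Mul(-6, Add(1, Mul(2, -6)))))), Pow(Add(-31558, Mul(-81, Add(51, -108))), -1)) = Mul(Add(-41005, Mul(16549, Add(-19093, Mul(-6, Add(1, -12))))), Pow(Add(-31558, Mul(-81, -57)), -1)) = Mul(Add(-41005, Mul(16549, Add(-19093, Mul(-6, -11)))), Pow(Add(-31558, 4617), -1)) = Mul(Add(-41005, Mul(16549, Add(-19093, 66))), Pow(-26941, -1)) = Mul(Add(-41005, Mul(16549, -19027)), Rational(-1, 26941)) = Mul(Add(-41005, -314877823), Rational(-1, 26941)) = Mul(-314918828, Rational(-1, 26941)) = Rational(314918828, 26941)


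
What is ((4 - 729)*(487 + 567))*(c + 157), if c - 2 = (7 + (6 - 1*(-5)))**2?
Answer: -369084450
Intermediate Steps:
c = 326 (c = 2 + (7 + (6 - 1*(-5)))**2 = 2 + (7 + (6 + 5))**2 = 2 + (7 + 11)**2 = 2 + 18**2 = 2 + 324 = 326)
((4 - 729)*(487 + 567))*(c + 157) = ((4 - 729)*(487 + 567))*(326 + 157) = -725*1054*483 = -764150*483 = -369084450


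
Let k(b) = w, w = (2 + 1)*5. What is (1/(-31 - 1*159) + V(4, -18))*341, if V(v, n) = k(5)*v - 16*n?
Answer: 22546579/190 ≈ 1.1867e+5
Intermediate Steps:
w = 15 (w = 3*5 = 15)
k(b) = 15
V(v, n) = -16*n + 15*v (V(v, n) = 15*v - 16*n = -16*n + 15*v)
(1/(-31 - 1*159) + V(4, -18))*341 = (1/(-31 - 1*159) + (-16*(-18) + 15*4))*341 = (1/(-31 - 159) + (288 + 60))*341 = (1/(-190) + 348)*341 = (-1/190 + 348)*341 = (66119/190)*341 = 22546579/190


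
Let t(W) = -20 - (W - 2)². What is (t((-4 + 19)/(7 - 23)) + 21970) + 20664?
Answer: 10906975/256 ≈ 42605.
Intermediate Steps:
t(W) = -20 - (-2 + W)²
(t((-4 + 19)/(7 - 23)) + 21970) + 20664 = ((-20 - (-2 + (-4 + 19)/(7 - 23))²) + 21970) + 20664 = ((-20 - (-2 + 15/(-16))²) + 21970) + 20664 = ((-20 - (-2 + 15*(-1/16))²) + 21970) + 20664 = ((-20 - (-2 - 15/16)²) + 21970) + 20664 = ((-20 - (-47/16)²) + 21970) + 20664 = ((-20 - 1*2209/256) + 21970) + 20664 = ((-20 - 2209/256) + 21970) + 20664 = (-7329/256 + 21970) + 20664 = 5616991/256 + 20664 = 10906975/256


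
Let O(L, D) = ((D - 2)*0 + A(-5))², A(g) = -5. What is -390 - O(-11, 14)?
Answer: -415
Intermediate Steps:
O(L, D) = 25 (O(L, D) = ((D - 2)*0 - 5)² = ((-2 + D)*0 - 5)² = (0 - 5)² = (-5)² = 25)
-390 - O(-11, 14) = -390 - 1*25 = -390 - 25 = -415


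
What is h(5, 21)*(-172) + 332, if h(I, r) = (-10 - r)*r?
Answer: 112304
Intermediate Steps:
h(I, r) = r*(-10 - r)
h(5, 21)*(-172) + 332 = -1*21*(10 + 21)*(-172) + 332 = -1*21*31*(-172) + 332 = -651*(-172) + 332 = 111972 + 332 = 112304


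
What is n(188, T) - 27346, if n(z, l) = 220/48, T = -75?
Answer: -328097/12 ≈ -27341.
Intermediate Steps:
n(z, l) = 55/12 (n(z, l) = 220*(1/48) = 55/12)
n(188, T) - 27346 = 55/12 - 27346 = -328097/12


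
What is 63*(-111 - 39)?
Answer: -9450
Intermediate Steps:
63*(-111 - 39) = 63*(-150) = -9450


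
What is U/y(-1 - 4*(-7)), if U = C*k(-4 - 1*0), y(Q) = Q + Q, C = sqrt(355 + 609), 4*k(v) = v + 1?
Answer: -sqrt(241)/36 ≈ -0.43123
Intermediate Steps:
k(v) = 1/4 + v/4 (k(v) = (v + 1)/4 = (1 + v)/4 = 1/4 + v/4)
C = 2*sqrt(241) (C = sqrt(964) = 2*sqrt(241) ≈ 31.048)
y(Q) = 2*Q
U = -3*sqrt(241)/2 (U = (2*sqrt(241))*(1/4 + (-4 - 1*0)/4) = (2*sqrt(241))*(1/4 + (-4 + 0)/4) = (2*sqrt(241))*(1/4 + (1/4)*(-4)) = (2*sqrt(241))*(1/4 - 1) = (2*sqrt(241))*(-3/4) = -3*sqrt(241)/2 ≈ -23.286)
U/y(-1 - 4*(-7)) = (-3*sqrt(241)/2)/((2*(-1 - 4*(-7)))) = (-3*sqrt(241)/2)/((2*(-1 + 28))) = (-3*sqrt(241)/2)/((2*27)) = -3*sqrt(241)/2/54 = -3*sqrt(241)/2*(1/54) = -sqrt(241)/36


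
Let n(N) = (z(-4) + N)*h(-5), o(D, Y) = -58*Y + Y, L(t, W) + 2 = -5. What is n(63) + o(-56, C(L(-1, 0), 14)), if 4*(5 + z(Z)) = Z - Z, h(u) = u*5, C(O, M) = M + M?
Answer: -3046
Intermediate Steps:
L(t, W) = -7 (L(t, W) = -2 - 5 = -7)
C(O, M) = 2*M
h(u) = 5*u
z(Z) = -5 (z(Z) = -5 + (Z - Z)/4 = -5 + (1/4)*0 = -5 + 0 = -5)
o(D, Y) = -57*Y
n(N) = 125 - 25*N (n(N) = (-5 + N)*(5*(-5)) = (-5 + N)*(-25) = 125 - 25*N)
n(63) + o(-56, C(L(-1, 0), 14)) = (125 - 25*63) - 114*14 = (125 - 1575) - 57*28 = -1450 - 1596 = -3046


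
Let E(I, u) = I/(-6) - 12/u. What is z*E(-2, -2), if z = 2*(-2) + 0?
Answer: -76/3 ≈ -25.333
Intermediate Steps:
z = -4 (z = -4 + 0 = -4)
E(I, u) = -12/u - I/6 (E(I, u) = I*(-⅙) - 12/u = -I/6 - 12/u = -12/u - I/6)
z*E(-2, -2) = -4*(-12/(-2) - ⅙*(-2)) = -4*(-12*(-½) + ⅓) = -4*(6 + ⅓) = -4*19/3 = -76/3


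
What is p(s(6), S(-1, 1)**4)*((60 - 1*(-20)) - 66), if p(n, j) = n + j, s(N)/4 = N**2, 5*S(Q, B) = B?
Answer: 1260014/625 ≈ 2016.0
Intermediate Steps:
S(Q, B) = B/5
s(N) = 4*N**2
p(n, j) = j + n
p(s(6), S(-1, 1)**4)*((60 - 1*(-20)) - 66) = (((1/5)*1)**4 + 4*6**2)*((60 - 1*(-20)) - 66) = ((1/5)**4 + 4*36)*((60 + 20) - 66) = (1/625 + 144)*(80 - 66) = (90001/625)*14 = 1260014/625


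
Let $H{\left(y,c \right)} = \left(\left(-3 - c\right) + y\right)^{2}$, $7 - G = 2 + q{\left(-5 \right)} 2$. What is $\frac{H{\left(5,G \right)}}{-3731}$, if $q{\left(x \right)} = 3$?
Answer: $- \frac{9}{3731} \approx -0.0024122$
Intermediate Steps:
$G = -1$ ($G = 7 - \left(2 + 3 \cdot 2\right) = 7 - \left(2 + 6\right) = 7 - 8 = -1$)
$H{\left(y,c \right)} = \left(-3 + y - c\right)^{2}$
$\frac{H{\left(5,G \right)}}{-3731} = \frac{\left(3 - 1 - 5\right)^{2}}{-3731} = \left(3 - 1 - 5\right)^{2} \left(- \frac{1}{3731}\right) = \left(-3\right)^{2} \left(- \frac{1}{3731}\right) = 9 \left(- \frac{1}{3731}\right) = - \frac{9}{3731}$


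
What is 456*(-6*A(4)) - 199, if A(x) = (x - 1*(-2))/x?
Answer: -4303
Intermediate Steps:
A(x) = (2 + x)/x (A(x) = (x + 2)/x = (2 + x)/x)
456*(-6*A(4)) - 199 = 456*(-6*(2 + 4)/4) - 199 = 456*(-3*6/2) - 199 = 456*(-6*3/2) - 199 = 456*(-9) - 199 = -4104 - 199 = -4303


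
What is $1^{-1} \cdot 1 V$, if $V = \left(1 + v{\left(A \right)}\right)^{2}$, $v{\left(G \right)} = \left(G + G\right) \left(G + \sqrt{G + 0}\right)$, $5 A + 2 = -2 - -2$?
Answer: $\frac{929}{625} - \frac{264 i \sqrt{10}}{625} \approx 1.4864 - 1.3357 i$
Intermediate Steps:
$A = - \frac{2}{5}$ ($A = - \frac{2}{5} + \frac{-2 - -2}{5} = - \frac{2}{5} + \frac{-2 + 2}{5} = - \frac{2}{5} + \frac{1}{5} \cdot 0 = - \frac{2}{5} + 0 = - \frac{2}{5} \approx -0.4$)
$v{\left(G \right)} = 2 G \left(G + \sqrt{G}\right)$
$V = \left(\frac{33}{25} - \frac{4 i \sqrt{10}}{25}\right)^{2}$ ($V = \left(1 + \left(2 \left(- \frac{2}{5}\right)^{2} + 2 \left(- \frac{2}{5}\right)^{\frac{3}{2}}\right)\right)^{2} = \left(1 + \left(2 \cdot \frac{4}{25} + 2 \left(- \frac{2 i \sqrt{10}}{25}\right)\right)\right)^{2} = \left(1 + \left(\frac{8}{25} - \frac{4 i \sqrt{10}}{25}\right)\right)^{2} = \left(\frac{33}{25} - \frac{4 i \sqrt{10}}{25}\right)^{2} \approx 1.4864 - 1.3357 i$)
$1^{-1} \cdot 1 V = 1^{-1} \cdot 1 \left(\frac{929}{625} - \frac{264 i \sqrt{10}}{625}\right) = 1 \cdot 1 \left(\frac{929}{625} - \frac{264 i \sqrt{10}}{625}\right) = 1 \left(\frac{929}{625} - \frac{264 i \sqrt{10}}{625}\right) = \frac{929}{625} - \frac{264 i \sqrt{10}}{625}$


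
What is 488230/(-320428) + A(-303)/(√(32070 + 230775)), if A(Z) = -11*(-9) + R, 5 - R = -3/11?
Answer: -244115/160214 + 1147*√3245/321255 ≈ -1.3203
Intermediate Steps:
R = 58/11 (R = 5 - (-3)/11 = 5 - 1*(-3/11) = 5 + 3/11 = 58/11 ≈ 5.2727)
A(Z) = 1147/11 (A(Z) = -11*(-9) + 58/11 = 99 + 58/11 = 1147/11)
488230/(-320428) + A(-303)/(√(32070 + 230775)) = 488230/(-320428) + 1147/(11*(√(32070 + 230775))) = 488230*(-1/320428) + 1147/(11*(√262845)) = -244115/160214 + 1147/(11*((9*√3245))) = -244115/160214 + 1147*(√3245/29205)/11 = -244115/160214 + 1147*√3245/321255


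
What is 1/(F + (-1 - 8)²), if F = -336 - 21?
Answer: -1/276 ≈ -0.0036232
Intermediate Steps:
F = -357
1/(F + (-1 - 8)²) = 1/(-357 + (-1 - 8)²) = 1/(-357 + (-9)²) = 1/(-357 + 81) = 1/(-276) = -1/276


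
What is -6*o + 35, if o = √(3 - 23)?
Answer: 35 - 12*I*√5 ≈ 35.0 - 26.833*I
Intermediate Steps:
o = 2*I*√5 (o = √(-20) = 2*I*√5 ≈ 4.4721*I)
-6*o + 35 = -12*I*√5 + 35 = 35 - 12*I*√5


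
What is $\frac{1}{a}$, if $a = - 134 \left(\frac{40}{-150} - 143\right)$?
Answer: $\frac{15}{287966} \approx 5.2089 \cdot 10^{-5}$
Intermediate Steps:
$a = \frac{287966}{15}$ ($a = - 134 \left(40 \left(- \frac{1}{150}\right) - 143\right) = - 134 \left(- \frac{4}{15} - 143\right) = \left(-134\right) \left(- \frac{2149}{15}\right) = \frac{287966}{15} \approx 19198.0$)
$\frac{1}{a} = \frac{1}{\frac{287966}{15}} = \frac{15}{287966}$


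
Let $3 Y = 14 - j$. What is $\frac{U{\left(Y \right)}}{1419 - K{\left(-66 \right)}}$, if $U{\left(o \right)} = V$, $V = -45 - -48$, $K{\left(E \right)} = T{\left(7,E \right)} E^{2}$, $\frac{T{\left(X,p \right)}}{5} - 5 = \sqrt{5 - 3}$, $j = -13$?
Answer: $- \frac{3257}{107105339} + \frac{60 \sqrt{2}}{9736849} \approx -2.1695 \cdot 10^{-5}$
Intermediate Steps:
$T{\left(X,p \right)} = 25 + 5 \sqrt{2}$ ($T{\left(X,p \right)} = 25 + 5 \sqrt{5 - 3} = 25 + 5 \sqrt{2}$)
$K{\left(E \right)} = E^{2} \left(25 + 5 \sqrt{2}\right)$ ($K{\left(E \right)} = \left(25 + 5 \sqrt{2}\right) E^{2} = E^{2} \left(25 + 5 \sqrt{2}\right)$)
$Y = 9$ ($Y = \frac{14 - -13}{3} = \frac{14 + 13}{3} = \frac{1}{3} \cdot 27 = 9$)
$V = 3$ ($V = -45 + 48 = 3$)
$U{\left(o \right)} = 3$
$\frac{U{\left(Y \right)}}{1419 - K{\left(-66 \right)}} = \frac{3}{1419 - 5 \left(-66\right)^{2} \left(5 + \sqrt{2}\right)} = \frac{3}{1419 - 5 \cdot 4356 \left(5 + \sqrt{2}\right)} = \frac{3}{1419 - \left(108900 + 21780 \sqrt{2}\right)} = \frac{3}{-107481 - 21780 \sqrt{2}}$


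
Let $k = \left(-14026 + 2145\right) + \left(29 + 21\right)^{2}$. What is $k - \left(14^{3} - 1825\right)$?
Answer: $-10300$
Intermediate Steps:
$k = -9381$ ($k = -11881 + 50^{2} = -11881 + 2500 = -9381$)
$k - \left(14^{3} - 1825\right) = -9381 - \left(14^{3} - 1825\right) = -9381 - \left(2744 - 1825\right) = -9381 - 919 = -10300$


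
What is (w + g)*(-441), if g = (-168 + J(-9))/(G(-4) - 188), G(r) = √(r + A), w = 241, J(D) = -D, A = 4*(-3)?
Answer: -942819633/8840 - 70119*I/8840 ≈ -1.0665e+5 - 7.932*I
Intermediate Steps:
A = -12
G(r) = √(-12 + r) (G(r) = √(r - 12) = √(-12 + r))
g = -159*(-188 - 4*I)/35360 (g = (-168 - 1*(-9))/(√(-12 - 4) - 188) = (-168 + 9)/(√(-16) - 188) = -159/(4*I - 188) = -159*(-188 - 4*I)/35360 ≈ 0.84536 + 0.017986*I)
(w + g)*(-441) = (241 + (7473/8840 + 159*I/8840))*(-441) = (2137913/8840 + 159*I/8840)*(-441) = -942819633/8840 - 70119*I/8840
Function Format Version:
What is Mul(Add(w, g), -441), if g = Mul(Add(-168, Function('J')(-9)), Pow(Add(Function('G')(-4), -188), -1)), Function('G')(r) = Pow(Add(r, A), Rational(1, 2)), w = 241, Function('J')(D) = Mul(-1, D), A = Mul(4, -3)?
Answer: Add(Rational(-942819633, 8840), Mul(Rational(-70119, 8840), I)) ≈ Add(-1.0665e+5, Mul(-7.9320, I))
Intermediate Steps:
A = -12
Function('G')(r) = Pow(Add(-12, r), Rational(1, 2)) (Function('G')(r) = Pow(Add(r, -12), Rational(1, 2)) = Pow(Add(-12, r), Rational(1, 2)))
g = Mul(Rational(-159, 35360), Add(-188, Mul(-4, I))) (g = Mul(Add(-168, Mul(-1, -9)), Pow(Add(Pow(Add(-12, -4), Rational(1, 2)), -188), -1)) = Mul(Add(-168, 9), Pow(Add(Pow(-16, Rational(1, 2)), -188), -1)) = Mul(-159, Pow(Add(Mul(4, I), -188), -1)) = Mul(-159, Pow(Add(-188, Mul(4, I)), -1)) = Mul(-159, Mul(Rational(1, 35360), Add(-188, Mul(-4, I)))) = Mul(Rational(-159, 35360), Add(-188, Mul(-4, I))) ≈ Add(0.84536, Mul(0.017986, I)))
Mul(Add(w, g), -441) = Mul(Add(241, Add(Rational(7473, 8840), Mul(Rational(159, 8840), I))), -441) = Mul(Add(Rational(2137913, 8840), Mul(Rational(159, 8840), I)), -441) = Add(Rational(-942819633, 8840), Mul(Rational(-70119, 8840), I))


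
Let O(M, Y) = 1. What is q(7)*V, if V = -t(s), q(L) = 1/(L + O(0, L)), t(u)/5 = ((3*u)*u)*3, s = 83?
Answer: -310005/8 ≈ -38751.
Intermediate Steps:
t(u) = 45*u**2 (t(u) = 5*(((3*u)*u)*3) = 5*((3*u**2)*3) = 5*(9*u**2) = 45*u**2)
q(L) = 1/(1 + L) (q(L) = 1/(L + 1) = 1/(1 + L))
V = -310005 (V = -45*83**2 = -45*6889 = -1*310005 = -310005)
q(7)*V = -310005/(1 + 7) = -310005/8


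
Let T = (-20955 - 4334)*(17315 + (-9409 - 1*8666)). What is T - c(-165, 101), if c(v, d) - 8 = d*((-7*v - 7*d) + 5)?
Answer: 19173879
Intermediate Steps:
T = 19219640 (T = -25289*(17315 + (-9409 - 8666)) = -25289*(17315 - 18075) = -25289*(-760) = 19219640)
c(v, d) = 8 + d*(5 - 7*d - 7*v) (c(v, d) = 8 + d*((-7*v - 7*d) + 5) = 8 + d*((-7*d - 7*v) + 5) = 8 + d*(5 - 7*d - 7*v))
T - c(-165, 101) = 19219640 - (8 - 7*101**2 + 5*101 - 7*101*(-165)) = 19219640 - (8 - 7*10201 + 505 + 116655) = 19219640 - (8 - 71407 + 505 + 116655) = 19219640 - 1*45761 = 19219640 - 45761 = 19173879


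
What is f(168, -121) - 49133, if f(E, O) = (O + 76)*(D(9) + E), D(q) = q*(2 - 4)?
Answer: -55883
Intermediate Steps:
D(q) = -2*q (D(q) = q*(-2) = -2*q)
f(E, O) = (-18 + E)*(76 + O) (f(E, O) = (O + 76)*(-2*9 + E) = (76 + O)*(-18 + E) = (-18 + E)*(76 + O))
f(168, -121) - 49133 = (-1368 - 18*(-121) + 76*168 + 168*(-121)) - 49133 = (-1368 + 2178 + 12768 - 20328) - 49133 = -6750 - 49133 = -55883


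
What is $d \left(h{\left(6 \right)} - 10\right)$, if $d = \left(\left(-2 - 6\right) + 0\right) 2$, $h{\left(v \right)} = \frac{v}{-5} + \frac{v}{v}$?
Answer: $\frac{816}{5} \approx 163.2$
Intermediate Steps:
$h{\left(v \right)} = 1 - \frac{v}{5}$ ($h{\left(v \right)} = v \left(- \frac{1}{5}\right) + 1 = - \frac{v}{5} + 1 = 1 - \frac{v}{5}$)
$d = -16$ ($d = \left(\left(-2 - 6\right) + 0\right) 2 = \left(-8 + 0\right) 2 = \left(-8\right) 2 = -16$)
$d \left(h{\left(6 \right)} - 10\right) = - 16 \left(\left(1 - \frac{6}{5}\right) - 10\right) = - 16 \left(- \frac{1}{5} - 10\right) = \left(-16\right) \left(- \frac{51}{5}\right) = \frac{816}{5}$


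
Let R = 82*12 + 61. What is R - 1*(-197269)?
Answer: 198314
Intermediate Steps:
R = 1045 (R = 984 + 61 = 1045)
R - 1*(-197269) = 1045 - 1*(-197269) = 1045 + 197269 = 198314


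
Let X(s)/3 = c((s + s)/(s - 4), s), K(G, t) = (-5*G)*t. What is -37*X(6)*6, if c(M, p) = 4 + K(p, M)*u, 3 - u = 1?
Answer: 237096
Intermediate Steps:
u = 2 (u = 3 - 1*1 = 3 - 1 = 2)
K(G, t) = -5*G*t
c(M, p) = 4 - 10*M*p (c(M, p) = 4 - 5*p*M*2 = 4 - 5*M*p*2 = 4 - 10*M*p)
X(s) = 12 - 60*s²/(-4 + s) (X(s) = 3*(4 - 10*(s + s)/(s - 4)*s) = 3*(4 - 10*(2*s)/(-4 + s)*s) = 3*(4 - 10*2*s/(-4 + s)*s) = 3*(4 - 20*s²/(-4 + s)) = 12 - 60*s²/(-4 + s))
-37*X(6)*6 = -444*(-4 + 6 - 5*6²)/(-4 + 6)*6 = -444*(-4 + 6 - 5*36)/2*6 = -444*(-4 + 6 - 180)/2*6 = -444*(-178)/2*6 = -37*(-1068)*6 = 39516*6 = 237096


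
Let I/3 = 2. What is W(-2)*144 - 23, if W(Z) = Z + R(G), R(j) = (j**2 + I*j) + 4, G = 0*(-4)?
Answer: 265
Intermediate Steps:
I = 6 (I = 3*2 = 6)
G = 0
R(j) = 4 + j**2 + 6*j (R(j) = (j**2 + 6*j) + 4 = 4 + j**2 + 6*j)
W(Z) = 4 + Z (W(Z) = Z + (4 + 0**2 + 6*0) = Z + (4 + 0 + 0) = Z + 4 = 4 + Z)
W(-2)*144 - 23 = (4 - 2)*144 - 23 = 2*144 - 23 = 288 - 23 = 265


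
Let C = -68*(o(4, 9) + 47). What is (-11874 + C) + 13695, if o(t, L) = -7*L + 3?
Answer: 2705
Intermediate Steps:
o(t, L) = 3 - 7*L
C = 884 (C = -68*((3 - 7*9) + 47) = -68*((3 - 63) + 47) = -68*(-60 + 47) = -68*(-13) = 884)
(-11874 + C) + 13695 = (-11874 + 884) + 13695 = -10990 + 13695 = 2705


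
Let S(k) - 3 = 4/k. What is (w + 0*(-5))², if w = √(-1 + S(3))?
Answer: 10/3 ≈ 3.3333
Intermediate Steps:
S(k) = 3 + 4/k
w = √30/3 (w = √(-1 + (3 + 4/3)) = √(-1 + 13/3) = √(10/3) = √30/3 ≈ 1.8257)
(w + 0*(-5))² = (√30/3 + 0*(-5))² = (√30/3 + 0)² = (√30/3)² = 10/3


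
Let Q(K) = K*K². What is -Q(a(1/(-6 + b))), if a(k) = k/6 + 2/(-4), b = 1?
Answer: 512/3375 ≈ 0.15170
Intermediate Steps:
a(k) = -½ + k/6 (a(k) = k*(⅙) + 2*(-¼) = k/6 - ½ = -½ + k/6)
Q(K) = K³
-Q(a(1/(-6 + b))) = -(-½ + 1/(6*(-6 + 1)))³ = -(-½ + (⅙)/(-5))³ = -(-½ + (⅙)*(-⅕))³ = -(-½ - 1/30)³ = -(-8/15)³ = -1*(-512/3375) = 512/3375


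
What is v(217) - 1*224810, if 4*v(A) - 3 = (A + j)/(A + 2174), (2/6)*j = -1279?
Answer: -2150079287/9564 ≈ -2.2481e+5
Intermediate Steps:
j = -3837 (j = 3*(-1279) = -3837)
v(A) = 3/4 + (-3837 + A)/(4*(2174 + A)) (v(A) = 3/4 + ((A - 3837)/(A + 2174))/4 = 3/4 + ((-3837 + A)/(2174 + A))/4 = 3/4 + (-3837 + A)/(4*(2174 + A)))
v(217) - 1*224810 = (2685/4 + 217)/(2174 + 217) - 1*224810 = (3553/4)/2391 - 224810 = (1/2391)*(3553/4) - 224810 = 3553/9564 - 224810 = -2150079287/9564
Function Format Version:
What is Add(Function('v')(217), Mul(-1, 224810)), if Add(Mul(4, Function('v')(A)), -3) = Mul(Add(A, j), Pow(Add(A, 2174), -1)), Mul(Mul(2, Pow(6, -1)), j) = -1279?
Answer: Rational(-2150079287, 9564) ≈ -2.2481e+5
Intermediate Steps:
j = -3837 (j = Mul(3, -1279) = -3837)
Function('v')(A) = Add(Rational(3, 4), Mul(Rational(1, 4), Pow(Add(2174, A), -1), Add(-3837, A))) (Function('v')(A) = Add(Rational(3, 4), Mul(Rational(1, 4), Mul(Add(A, -3837), Pow(Add(A, 2174), -1)))) = Add(Rational(3, 4), Mul(Rational(1, 4), Mul(Add(-3837, A), Pow(Add(2174, A), -1)))) = Add(Rational(3, 4), Mul(Rational(1, 4), Mul(Pow(Add(2174, A), -1), Add(-3837, A)))) = Add(Rational(3, 4), Mul(Rational(1, 4), Pow(Add(2174, A), -1), Add(-3837, A))))
Add(Function('v')(217), Mul(-1, 224810)) = Add(Mul(Pow(Add(2174, 217), -1), Add(Rational(2685, 4), 217)), Mul(-1, 224810)) = Add(Mul(Pow(2391, -1), Rational(3553, 4)), -224810) = Add(Mul(Rational(1, 2391), Rational(3553, 4)), -224810) = Add(Rational(3553, 9564), -224810) = Rational(-2150079287, 9564)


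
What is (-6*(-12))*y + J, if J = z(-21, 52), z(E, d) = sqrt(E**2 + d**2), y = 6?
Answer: 432 + sqrt(3145) ≈ 488.08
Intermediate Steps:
J = sqrt(3145) (J = sqrt((-21)**2 + 52**2) = sqrt(441 + 2704) = sqrt(3145) ≈ 56.080)
(-6*(-12))*y + J = -6*(-12)*6 + sqrt(3145) = 72*6 + sqrt(3145) = 432 + sqrt(3145)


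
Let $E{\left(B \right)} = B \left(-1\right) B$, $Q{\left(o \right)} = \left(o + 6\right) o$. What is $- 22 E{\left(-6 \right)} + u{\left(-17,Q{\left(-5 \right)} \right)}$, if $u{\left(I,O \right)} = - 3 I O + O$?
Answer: $532$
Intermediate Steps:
$Q{\left(o \right)} = o \left(6 + o\right)$ ($Q{\left(o \right)} = \left(6 + o\right) o = o \left(6 + o\right)$)
$E{\left(B \right)} = - B^{2}$ ($E{\left(B \right)} = - B B = - B^{2}$)
$u{\left(I,O \right)} = O - 3 I O$ ($u{\left(I,O \right)} = - 3 I O + O = O - 3 I O$)
$- 22 E{\left(-6 \right)} + u{\left(-17,Q{\left(-5 \right)} \right)} = - 22 \left(- \left(-6\right)^{2}\right) + - 5 \left(6 - 5\right) \left(1 - -51\right) = - 22 \left(\left(-1\right) 36\right) + \left(-5\right) 1 \left(1 + 51\right) = \left(-22\right) \left(-36\right) - 260 = 792 - 260 = 532$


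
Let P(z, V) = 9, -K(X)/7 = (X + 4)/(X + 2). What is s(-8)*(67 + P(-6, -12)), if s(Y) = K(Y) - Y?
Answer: 760/3 ≈ 253.33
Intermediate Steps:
K(X) = -7*(4 + X)/(2 + X) (K(X) = -7*(X + 4)/(X + 2) = -7*(4 + X)/(2 + X))
s(Y) = -Y + 7*(-4 - Y)/(2 + Y) (s(Y) = 7*(-4 - Y)/(2 + Y) - Y = -Y + 7*(-4 - Y)/(2 + Y))
s(-8)*(67 + P(-6, -12)) = ((-28 - 1*(-8)**2 - 9*(-8))/(2 - 8))*(67 + 9) = ((-28 - 1*64 + 72)/(-6))*76 = -(-28 - 64 + 72)/6*76 = -1/6*(-20)*76 = (10/3)*76 = 760/3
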